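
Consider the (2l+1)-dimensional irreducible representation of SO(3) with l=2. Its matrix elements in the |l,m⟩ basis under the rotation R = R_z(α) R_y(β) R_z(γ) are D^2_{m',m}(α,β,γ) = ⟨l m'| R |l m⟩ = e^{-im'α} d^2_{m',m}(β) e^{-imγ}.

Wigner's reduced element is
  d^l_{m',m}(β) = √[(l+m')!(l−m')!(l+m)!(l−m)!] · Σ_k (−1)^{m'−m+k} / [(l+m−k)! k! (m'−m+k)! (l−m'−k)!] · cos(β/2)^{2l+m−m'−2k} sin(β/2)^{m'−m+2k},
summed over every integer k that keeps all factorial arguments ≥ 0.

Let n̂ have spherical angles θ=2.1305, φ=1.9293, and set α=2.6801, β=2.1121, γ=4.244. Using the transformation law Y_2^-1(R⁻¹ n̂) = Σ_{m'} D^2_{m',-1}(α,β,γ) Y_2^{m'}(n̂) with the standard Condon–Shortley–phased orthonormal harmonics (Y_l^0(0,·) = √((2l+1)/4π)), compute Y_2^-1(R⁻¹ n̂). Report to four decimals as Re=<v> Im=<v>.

Need the full column D^2_{m',-1} for m'=−2..2 at α=2.6801, β=2.1121, γ=4.244.
cos(β/2)=0.492314, sin(β/2)=0.870418
d^2_{-2,-1}: single k=1 term ⇒ +0.207723;  D = -0.204388-0.037070i
d^2_{-1,-1}: k∈[0..1] ⇒ +0.058745 -0.550885 = -0.492140;  D = -0.394475-0.294265i
d^2_{0,-1}: k∈[0..1] ⇒ -0.254408 +0.795245 = +0.540837;  D = -0.244161-0.482587i
d^2_{1,-1}: k∈[0..1] ⇒ +0.550885 -0.573998 = -0.023113;  D = -0.000159-0.023113i
d^2_{2,-1}: single k=0 term ⇒ -0.649315;  D = -0.285114+0.583369i
Y_2^{m'}(θ=2.1305,φ=1.9293) and Σ D·Y over m':
  (-0.2044-0.0371i)·(-0.2091+0.1823i)  (-0.3945-0.2943i)·(+0.1220+0.3255i)  (-0.2442-0.4826i)·(-0.0487+0.0000i)  (-0.0002-0.0231i)·(-0.1220+0.3255i)  (-0.2851+0.5834i)·(-0.2091-0.1823i)
Y_2^-1(R⁻¹ n̂) = +0.282538-0.237539i

Re=0.2825 Im=-0.2375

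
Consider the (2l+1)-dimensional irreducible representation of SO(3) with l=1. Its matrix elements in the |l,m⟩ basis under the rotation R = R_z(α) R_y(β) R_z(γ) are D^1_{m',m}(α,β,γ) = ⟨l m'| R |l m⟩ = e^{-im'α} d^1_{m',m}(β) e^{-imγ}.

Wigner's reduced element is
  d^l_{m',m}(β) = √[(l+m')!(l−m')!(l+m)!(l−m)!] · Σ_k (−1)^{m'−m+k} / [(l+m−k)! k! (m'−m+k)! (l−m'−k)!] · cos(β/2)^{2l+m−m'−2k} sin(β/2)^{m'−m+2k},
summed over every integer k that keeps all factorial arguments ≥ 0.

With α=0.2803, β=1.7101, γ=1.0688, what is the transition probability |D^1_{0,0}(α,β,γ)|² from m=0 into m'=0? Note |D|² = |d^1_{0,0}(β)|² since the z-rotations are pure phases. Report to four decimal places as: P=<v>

D^1_{0,0}(0.2803,1.7101,1.0688) = e^{-i·0·0.2803}·d^1_{0,0}(1.7101)·e^{-i·0·1.0688}. Compute d first:
With c≡cos(β/2)=0.656181 and s≡sin(β/2)=0.754604, N=[1·1·1·1]^{1/2}=1.000000
k∈{0,1} keeps every argument non-negative
  k=0: (−1)^0·1.0000/(1)·0.6562^2·0.7546^0 = +0.430573
  k=1: (−1)^1·1.0000/(1)·0.6562^0·0.7546^2 = -0.569427
d^1_{0,0}(1.7101) = +0.430573 -0.569427 = -0.138854
|D^1_{0,0}|² = |d^1_{0,0}(β)|² = (-0.138854)² = 0.019280 (the z-rotation phases have unit modulus)

P=0.0193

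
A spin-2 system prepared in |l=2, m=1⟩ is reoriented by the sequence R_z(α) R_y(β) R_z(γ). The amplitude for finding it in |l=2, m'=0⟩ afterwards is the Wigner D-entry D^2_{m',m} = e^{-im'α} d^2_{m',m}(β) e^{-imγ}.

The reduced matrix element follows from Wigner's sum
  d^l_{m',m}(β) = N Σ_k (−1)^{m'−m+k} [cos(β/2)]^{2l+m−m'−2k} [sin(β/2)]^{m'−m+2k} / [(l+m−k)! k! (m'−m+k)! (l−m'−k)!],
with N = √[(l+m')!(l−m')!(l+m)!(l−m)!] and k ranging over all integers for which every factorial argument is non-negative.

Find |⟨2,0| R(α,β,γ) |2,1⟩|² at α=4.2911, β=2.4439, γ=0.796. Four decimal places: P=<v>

P=0.3636

First d^2_{0,1}(β=2.4439), then the phase factors e^{-i(0)α} and e^{-i(1)γ}:
With c≡cos(β/2)=0.341814 and s≡sin(β/2)=0.939768, N=[2·2·6·1]^{1/2}=4.898979
Admissible k: 1..2 (factorial args all ≥0)
  k=1: (−1)^0·4.8990/(2)·0.3418^3·0.9398^1 = +0.091932
  k=2: (−1)^1·4.8990/(2)·0.3418^1·0.9398^3 = -0.694907
d^2_{0,1}(2.4439) = +0.091932 -0.694907 = -0.602976
|D^2_{0,1}|² = |d^2_{0,1}(β)|² = (-0.602976)² = 0.363579 (the z-rotation phases have unit modulus)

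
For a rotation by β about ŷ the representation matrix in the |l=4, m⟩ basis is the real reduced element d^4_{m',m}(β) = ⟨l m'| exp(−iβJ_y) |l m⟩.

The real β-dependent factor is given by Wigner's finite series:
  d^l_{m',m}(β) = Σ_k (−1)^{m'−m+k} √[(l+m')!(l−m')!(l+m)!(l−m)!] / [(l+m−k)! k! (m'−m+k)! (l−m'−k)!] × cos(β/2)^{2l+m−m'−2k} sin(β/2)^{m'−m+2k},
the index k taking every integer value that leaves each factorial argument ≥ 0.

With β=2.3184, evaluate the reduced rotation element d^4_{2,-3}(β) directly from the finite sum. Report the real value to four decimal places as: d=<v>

d^4_{2,-3}(β=2.3184) via Wigner's sum:
Half-angle: c=0.400073, s=0.916483. N=√(720·2·1·5040)=2693.993318
Admissible k: 0..1 (factorial args all ≥0)
  k=0: (−1)^5·2693.9933/(240)·0.4001^3·0.9165^5 = -0.464756
  k=1: (−1)^6·2693.9933/(720)·0.4001^1·0.9165^7 = +0.812971
d^4_{2,-3}(2.3184) = -0.464756 +0.812971 = +0.348215

d=0.3482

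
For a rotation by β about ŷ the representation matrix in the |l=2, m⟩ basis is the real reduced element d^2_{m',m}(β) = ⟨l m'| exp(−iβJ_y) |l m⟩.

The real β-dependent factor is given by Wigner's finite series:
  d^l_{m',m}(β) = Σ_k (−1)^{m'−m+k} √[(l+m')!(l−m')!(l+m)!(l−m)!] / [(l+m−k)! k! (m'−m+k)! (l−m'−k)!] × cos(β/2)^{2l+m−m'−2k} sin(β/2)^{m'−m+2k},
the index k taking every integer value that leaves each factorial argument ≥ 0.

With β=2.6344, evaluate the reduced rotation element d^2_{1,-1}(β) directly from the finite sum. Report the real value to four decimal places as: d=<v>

d^2_{1,-1}(β=2.6344) via Wigner's sum:
With c≡cos(β/2)=0.250887 and s≡sin(β/2)=0.968016, N=[6·1·1·6]^{1/2}=6.000000
k: max(0,(-1)−(1))=0 … min(2+(-1),2−(1))=1
  k=0: (−1)^2·6.0000/(2)·0.2509^2·0.9680^2 = +0.176947
  k=1: (−1)^3·6.0000/(6)·0.2509^0·0.9680^4 = -0.878074
d^2_{1,-1}(2.6344) = +0.176947 -0.878074 = -0.701127

d=-0.7011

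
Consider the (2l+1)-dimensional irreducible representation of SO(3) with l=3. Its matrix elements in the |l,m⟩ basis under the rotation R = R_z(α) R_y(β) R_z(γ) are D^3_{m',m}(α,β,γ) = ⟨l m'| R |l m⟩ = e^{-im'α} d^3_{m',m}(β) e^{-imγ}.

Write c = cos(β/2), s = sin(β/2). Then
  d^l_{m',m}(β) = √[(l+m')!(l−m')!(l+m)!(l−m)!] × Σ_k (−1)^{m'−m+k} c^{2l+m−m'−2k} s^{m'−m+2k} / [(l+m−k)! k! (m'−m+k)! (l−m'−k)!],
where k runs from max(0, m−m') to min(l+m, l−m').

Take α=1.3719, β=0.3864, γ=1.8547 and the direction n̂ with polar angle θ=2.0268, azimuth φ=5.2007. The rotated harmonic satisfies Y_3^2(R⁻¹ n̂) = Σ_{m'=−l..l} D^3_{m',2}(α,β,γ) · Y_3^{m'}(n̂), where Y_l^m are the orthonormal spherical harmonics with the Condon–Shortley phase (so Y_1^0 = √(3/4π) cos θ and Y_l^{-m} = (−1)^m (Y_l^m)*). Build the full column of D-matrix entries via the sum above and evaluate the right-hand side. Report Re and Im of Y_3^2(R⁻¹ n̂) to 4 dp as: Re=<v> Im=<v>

Need the full column D^3_{m',2} for m'=−3..3 at α=1.3719, β=0.3864, γ=1.8547.
cos(β/2)=0.981395, sin(β/2)=0.192000
d^3_{-3,2}: single k=5 term ⇒ +0.000627;  D = +0.000576+0.000248i
d^3_{-2,2}: k∈[4..5] ⇒ +0.006544 -0.000050 = +0.006494;  D = +0.003695-0.005341i
d^3_{-1,2}: k∈[3..4] ⇒ +0.042312 -0.000810 = +0.041503;  D = -0.028793-0.029890i
d^3_{0,2}: k∈[2..3] ⇒ +0.187301 -0.007169 = +0.180132;  D = -0.151866+0.096872i
d^3_{1,2}: k∈[1..2] ⇒ +0.552740 -0.042312 = +0.510428;  D = +0.184060+0.476086i
d^3_{2,2}: k∈[0..1] ⇒ +0.893434 -0.170981 = +0.722453;  D = +0.712037-0.122237i
d^3_{3,2}: single k=0 term ⇒ -0.428151;  D = -0.012364+0.427972i
Y_3^{m'}(θ=2.0268,φ=5.2007) and Σ D·Y over m':
  (+0.0006+0.0002i)·(-0.3003-0.0319i)  (+0.0037-0.0053i)·(+0.2031-0.3006i)  (-0.0288-0.0299i)·(-0.0041-0.0078i)  (-0.1519+0.0969i)·(+0.3337+0.0000i)  (+0.1841+0.4761i)·(+0.0041-0.0078i)  (+0.7120-0.1222i)·(+0.2031+0.3006i)  (-0.0124+0.4280i)·(+0.3003-0.0319i)
Y_3^2(R⁻¹ n̂) = +0.143958+0.349028i

Re=0.1440 Im=0.3490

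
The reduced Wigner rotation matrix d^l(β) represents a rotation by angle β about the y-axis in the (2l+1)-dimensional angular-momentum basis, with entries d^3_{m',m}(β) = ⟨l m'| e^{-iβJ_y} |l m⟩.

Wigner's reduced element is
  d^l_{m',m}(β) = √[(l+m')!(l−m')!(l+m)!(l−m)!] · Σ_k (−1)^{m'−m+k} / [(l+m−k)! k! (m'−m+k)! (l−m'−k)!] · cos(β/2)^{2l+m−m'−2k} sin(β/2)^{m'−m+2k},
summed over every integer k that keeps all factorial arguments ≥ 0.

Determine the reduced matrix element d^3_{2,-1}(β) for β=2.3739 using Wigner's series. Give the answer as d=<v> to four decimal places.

d^3_{2,-1}(β=2.3739) via Wigner's sum:
c=cos(2.3739/2)=0.374490, s=sin(2.3739/2)=0.927231; N=√[120·1·2·24]=75.894664
Admissible k: 0..1 (factorial args all ≥0)
  k=0: (−1)^3·75.8947/(12)·0.3745^3·0.9272^3 = -0.264797
  k=1: (−1)^4·75.8947/(24)·0.3745^1·0.9272^5 = +0.811670
d^3_{2,-1}(2.3739) = -0.264797 +0.811670 = +0.546873

d=0.5469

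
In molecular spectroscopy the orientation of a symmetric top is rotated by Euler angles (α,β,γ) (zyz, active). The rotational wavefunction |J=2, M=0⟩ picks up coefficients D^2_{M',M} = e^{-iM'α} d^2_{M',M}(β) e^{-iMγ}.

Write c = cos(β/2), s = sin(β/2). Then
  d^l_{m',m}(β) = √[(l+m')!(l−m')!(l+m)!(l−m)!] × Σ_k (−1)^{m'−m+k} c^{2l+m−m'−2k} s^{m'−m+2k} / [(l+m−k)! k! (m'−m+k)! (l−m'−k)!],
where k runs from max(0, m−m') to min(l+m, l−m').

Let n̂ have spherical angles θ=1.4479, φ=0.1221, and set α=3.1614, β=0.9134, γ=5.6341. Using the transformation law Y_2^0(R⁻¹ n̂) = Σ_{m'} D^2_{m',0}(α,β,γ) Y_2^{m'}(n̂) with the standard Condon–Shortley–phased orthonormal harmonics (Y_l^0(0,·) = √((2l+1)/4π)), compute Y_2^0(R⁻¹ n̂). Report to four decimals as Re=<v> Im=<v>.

Need the full column D^2_{m',0} for m'=−2..2 at α=3.1614, β=0.9134, γ=5.6341.
cos(β/2)=0.897513, sin(β/2)=0.440989
d^2_{-2,0}: single k=2 term ⇒ +0.383718;  D = +0.383417+0.015197i
d^2_{-1,0}: k∈[1..2] ⇒ +0.780953 -0.188538 = +0.592415;  D = -0.592299-0.011733i
d^2_{0,0}: k∈[0..2] ⇒ +0.648877 -0.626608 +0.037819 = +0.060088;  D = +0.060088+0.000000i
d^2_{1,0}: k∈[0..1] ⇒ -0.780953 +0.188538 = -0.592415;  D = +0.592299-0.011733i
d^2_{2,0}: single k=0 term ⇒ +0.383718;  D = +0.383417-0.015197i
Y_2^{m'}(θ=1.4479,φ=0.1221) and Σ D·Y over m':
  (+0.3834+0.0152i)·(+0.3692-0.0920i)  (-0.5923-0.0117i)·(+0.0933-0.0114i)  (+0.0601+0.0000i)·(-0.3012+0.0000i)  (+0.5923-0.0117i)·(-0.0933-0.0114i)  (+0.3834-0.0152i)·(+0.3692+0.0920i)
Y_2^0(R⁻¹ n̂) = +0.157019+0.000000i

Re=0.1570 Im=0.0000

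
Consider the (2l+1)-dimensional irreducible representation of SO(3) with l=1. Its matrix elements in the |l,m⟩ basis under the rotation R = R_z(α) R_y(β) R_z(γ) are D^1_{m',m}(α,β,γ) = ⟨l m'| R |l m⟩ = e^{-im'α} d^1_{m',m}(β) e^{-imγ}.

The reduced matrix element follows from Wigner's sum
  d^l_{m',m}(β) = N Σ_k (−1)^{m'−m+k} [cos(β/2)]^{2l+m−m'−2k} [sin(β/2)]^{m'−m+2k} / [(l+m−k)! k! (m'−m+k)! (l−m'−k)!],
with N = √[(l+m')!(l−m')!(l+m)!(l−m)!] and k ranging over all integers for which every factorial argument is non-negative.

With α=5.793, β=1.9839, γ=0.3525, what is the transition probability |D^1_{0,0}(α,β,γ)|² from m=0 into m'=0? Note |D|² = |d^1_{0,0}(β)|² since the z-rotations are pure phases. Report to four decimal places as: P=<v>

P=0.1612

D^1_{0,0}(5.793,1.9839,0.3525) = e^{-i·0·5.793}·d^1_{0,0}(1.9839)·e^{-i·0·0.3525}. Compute d first:
With c≡cos(β/2)=0.547059 and s≡sin(β/2)=0.837094, N=[1·1·1·1]^{1/2}=1.000000
The bounds max(0,m−m')=0 and min(l+m,l−m')=1 give 2 terms
  k=0: (−1)^0·1.0000/(1)·0.5471^2·0.8371^0 = +0.299273
  k=1: (−1)^1·1.0000/(1)·0.5471^0·0.8371^2 = -0.700727
d^1_{0,0}(1.9839) = +0.299273 -0.700727 = -0.401454
|D^1_{0,0}|² = |d^1_{0,0}(β)|² = (-0.401454)² = 0.161165 (the z-rotation phases have unit modulus)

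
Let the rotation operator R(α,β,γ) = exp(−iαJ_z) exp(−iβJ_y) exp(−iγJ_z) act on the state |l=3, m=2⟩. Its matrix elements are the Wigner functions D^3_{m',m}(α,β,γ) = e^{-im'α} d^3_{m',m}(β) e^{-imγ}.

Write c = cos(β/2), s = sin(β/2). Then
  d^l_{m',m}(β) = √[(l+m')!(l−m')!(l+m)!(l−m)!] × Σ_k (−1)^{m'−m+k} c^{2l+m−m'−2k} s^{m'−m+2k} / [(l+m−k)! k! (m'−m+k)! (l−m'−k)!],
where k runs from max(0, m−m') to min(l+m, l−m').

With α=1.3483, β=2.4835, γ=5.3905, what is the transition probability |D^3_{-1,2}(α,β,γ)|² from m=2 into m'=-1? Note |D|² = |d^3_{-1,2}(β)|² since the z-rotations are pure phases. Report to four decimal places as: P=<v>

D^3_{-1,2}(1.3483,2.4835,5.3905) = e^{-i·-1·1.3483}·d^3_{-1,2}(2.4835)·e^{-i·2·5.3905}. Compute d first:
Half-angle: c=0.323141, s=0.946351. N=√(2·24·120·1)=75.894664
The bounds max(0,m−m')=3 and min(l+m,l−m')=4 give 2 terms
  k=3: (−1)^0·75.8947/(12)·0.3231^3·0.9464^3 = +0.180868
  k=4: (−1)^1·75.8947/(24)·0.3231^1·0.9464^5 = -0.775627
d^3_{-1,2}(2.4835) = +0.180868 -0.775627 = -0.594759
|D^3_{-1,2}|² = |d^3_{-1,2}(β)|² = (-0.594759)² = 0.353738 (the z-rotation phases have unit modulus)

P=0.3537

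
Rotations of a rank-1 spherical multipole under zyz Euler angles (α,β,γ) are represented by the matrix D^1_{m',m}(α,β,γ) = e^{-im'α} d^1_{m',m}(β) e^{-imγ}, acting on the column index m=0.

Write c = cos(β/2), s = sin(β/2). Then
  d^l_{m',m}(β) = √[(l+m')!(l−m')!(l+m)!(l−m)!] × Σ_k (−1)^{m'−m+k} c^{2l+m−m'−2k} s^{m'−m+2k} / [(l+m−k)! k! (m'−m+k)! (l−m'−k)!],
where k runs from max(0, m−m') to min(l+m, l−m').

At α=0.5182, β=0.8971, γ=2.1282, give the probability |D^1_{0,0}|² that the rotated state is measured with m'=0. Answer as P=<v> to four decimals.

D^1_{0,0}(0.5182,0.8971,2.1282) = e^{-i·0·0.5182}·d^1_{0,0}(0.8971)·e^{-i·0·2.1282}. Compute d first:
Half-angle: c=0.901077, s=0.433659. N=√(1·1·1·1)=1.000000
Admissible k: 0..1 (factorial args all ≥0)
  k=0: (−1)^0·1.0000/(1)·0.9011^2·0.4337^0 = +0.811939
  k=1: (−1)^1·1.0000/(1)·0.9011^0·0.4337^2 = -0.188061
d^1_{0,0}(0.8971) = +0.811939 -0.188061 = +0.623879
|D^1_{0,0}|² = |d^1_{0,0}(β)|² = (+0.623879)² = 0.389225 (the z-rotation phases have unit modulus)

P=0.3892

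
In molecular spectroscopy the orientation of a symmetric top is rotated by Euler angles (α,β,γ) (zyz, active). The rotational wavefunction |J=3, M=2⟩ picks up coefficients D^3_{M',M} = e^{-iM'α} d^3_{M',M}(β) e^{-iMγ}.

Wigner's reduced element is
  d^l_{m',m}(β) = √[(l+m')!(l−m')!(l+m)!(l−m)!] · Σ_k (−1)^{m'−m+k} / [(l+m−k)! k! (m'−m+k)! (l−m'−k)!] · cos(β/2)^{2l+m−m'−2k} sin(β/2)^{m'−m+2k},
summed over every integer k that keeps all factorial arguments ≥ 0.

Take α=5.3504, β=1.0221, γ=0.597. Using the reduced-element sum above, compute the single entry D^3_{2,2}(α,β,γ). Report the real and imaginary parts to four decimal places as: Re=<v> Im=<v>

Re=-0.1972 Im=-0.1568

First d^3_{2,2}(β=1.0221), then the phase factors e^{-i(2)α} and e^{-i(2)γ}:
c=cos(1.0221/2)=0.872231, s=sin(1.0221/2)=0.489093; N=√[120·1·120·1]=120.000000
The bounds max(0,m−m')=0 and min(l+m,l−m')=1 give 2 terms
  k=0: (−1)^0·120.0000/(120)·0.8722^6·0.4891^0 = +0.440342
  k=1: (−1)^1·120.0000/(24)·0.8722^4·0.4891^2 = -0.692278
d^3_{2,2}(1.0221) = +0.440342 -0.692278 = -0.251936
D = (-0.290524+0.956868i)·(-0.251936)·(+0.367943-0.929848i) = -0.197227-0.156758i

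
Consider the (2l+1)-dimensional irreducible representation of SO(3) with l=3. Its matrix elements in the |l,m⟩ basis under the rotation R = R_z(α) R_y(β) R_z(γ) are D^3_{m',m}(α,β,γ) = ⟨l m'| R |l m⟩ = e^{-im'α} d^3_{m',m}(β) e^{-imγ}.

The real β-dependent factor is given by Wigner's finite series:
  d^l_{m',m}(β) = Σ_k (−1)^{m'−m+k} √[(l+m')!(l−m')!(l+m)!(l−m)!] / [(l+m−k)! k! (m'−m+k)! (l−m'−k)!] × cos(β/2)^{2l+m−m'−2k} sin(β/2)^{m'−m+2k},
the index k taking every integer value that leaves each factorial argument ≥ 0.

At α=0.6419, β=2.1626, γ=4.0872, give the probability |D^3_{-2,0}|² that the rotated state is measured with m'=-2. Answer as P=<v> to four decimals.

P=0.2768

D^3_{-2,0}(0.6419,2.1626,4.0872) = e^{-i·-2·0.6419}·d^3_{-2,0}(2.1626)·e^{-i·0·4.0872}. Compute d first:
c=cos(2.1626/2)=0.470181, s=sin(2.1626/2)=0.882570; N=√[1·120·6·6]=65.726707
Admissible k: 2..3 (factorial args all ≥0)
  k=2: (−1)^0·65.7267/(12)·0.4702^4·0.8826^2 = +0.208507
  k=3: (−1)^1·65.7267/(12)·0.4702^2·0.8826^4 = -0.734662
d^3_{-2,0}(2.1626) = +0.208507 -0.734662 = -0.526155
|D^3_{-2,0}|² = |d^3_{-2,0}(β)|² = (-0.526155)² = 0.276839 (the z-rotation phases have unit modulus)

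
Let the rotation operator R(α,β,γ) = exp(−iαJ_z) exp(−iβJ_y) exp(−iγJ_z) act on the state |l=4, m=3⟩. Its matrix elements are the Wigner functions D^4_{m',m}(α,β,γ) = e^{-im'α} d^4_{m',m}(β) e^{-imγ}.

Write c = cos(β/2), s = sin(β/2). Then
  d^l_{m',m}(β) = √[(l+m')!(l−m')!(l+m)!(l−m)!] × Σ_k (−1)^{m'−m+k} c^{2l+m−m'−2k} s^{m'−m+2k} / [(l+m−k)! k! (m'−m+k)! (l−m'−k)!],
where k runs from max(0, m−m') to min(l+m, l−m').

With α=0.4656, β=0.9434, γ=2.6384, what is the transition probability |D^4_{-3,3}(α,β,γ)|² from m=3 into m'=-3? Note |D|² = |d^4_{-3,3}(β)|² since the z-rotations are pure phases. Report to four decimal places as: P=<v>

Split into d^4_{-3,3}(β=0.9434) × two z-phases.
Half-angle: c=0.890797, s=0.454401. N=√(1·5040·5040·1)=5040.000000
k∈{6,7} keeps every argument non-negative
  k=6: (−1)^0·5040.0000/(720)·0.8908^2·0.4544^6 = +0.048898
  k=7: (−1)^1·5040.0000/(5040)·0.8908^0·0.4544^8 = -0.001818
d^4_{-3,3}(0.9434) = +0.048898 -0.001818 = +0.047081
|D^4_{-3,3}|² = |d^4_{-3,3}(β)|² = (+0.047081)² = 0.002217 (the z-rotation phases have unit modulus)

P=0.0022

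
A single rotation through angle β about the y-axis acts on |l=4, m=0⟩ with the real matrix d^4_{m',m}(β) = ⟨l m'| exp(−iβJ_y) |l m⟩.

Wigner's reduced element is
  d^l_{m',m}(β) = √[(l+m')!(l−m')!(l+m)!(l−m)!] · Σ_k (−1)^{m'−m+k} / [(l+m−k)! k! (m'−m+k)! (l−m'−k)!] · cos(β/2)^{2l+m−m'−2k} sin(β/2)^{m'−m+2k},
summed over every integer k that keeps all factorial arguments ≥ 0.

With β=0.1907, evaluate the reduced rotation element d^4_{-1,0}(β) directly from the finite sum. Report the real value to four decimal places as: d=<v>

d=0.3900

d^4_{-1,0}(β=0.1907) via Wigner's sum:
c=cos(0.1907/2)=0.995458, s=sin(0.1907/2)=0.095206; N=√[6·120·24·24]=643.987578
k∈{1,2,3,4} keeps every argument non-negative
  k=1: (−1)^0·643.9876/(144)·0.9955^7·0.0952^1 = +0.412417
  k=2: (−1)^1·643.9876/(24)·0.9955^5·0.0952^3 = -0.022634
  k=3: (−1)^2·643.9876/(24)·0.9955^3·0.0952^5 = +0.000207
  k=4: (−1)^3·643.9876/(144)·0.9955^1·0.0952^7 = -0.000000
d^4_{-1,0}(0.1907) = +0.412417 -0.022634 +0.000207 -0.000000 = +0.389990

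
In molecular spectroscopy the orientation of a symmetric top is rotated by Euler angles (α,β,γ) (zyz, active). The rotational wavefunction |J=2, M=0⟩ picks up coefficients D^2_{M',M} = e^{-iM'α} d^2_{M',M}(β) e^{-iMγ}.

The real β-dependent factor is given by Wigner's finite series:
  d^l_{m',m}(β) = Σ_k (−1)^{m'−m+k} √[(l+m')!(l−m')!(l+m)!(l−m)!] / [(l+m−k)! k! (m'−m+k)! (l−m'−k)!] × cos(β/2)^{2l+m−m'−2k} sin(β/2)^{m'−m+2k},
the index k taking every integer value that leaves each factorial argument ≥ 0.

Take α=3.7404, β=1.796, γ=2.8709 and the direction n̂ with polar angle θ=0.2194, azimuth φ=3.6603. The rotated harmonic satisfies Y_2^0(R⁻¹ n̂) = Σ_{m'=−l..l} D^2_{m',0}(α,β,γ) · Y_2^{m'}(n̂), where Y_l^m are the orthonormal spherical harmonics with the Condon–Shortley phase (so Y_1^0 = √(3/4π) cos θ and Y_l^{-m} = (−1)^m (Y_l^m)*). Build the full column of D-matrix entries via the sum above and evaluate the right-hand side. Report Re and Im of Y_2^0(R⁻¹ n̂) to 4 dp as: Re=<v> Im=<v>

Re=-0.3154 Im=0.0000

Need the full column D^2_{m',0} for m'=−2..2 at α=3.7404, β=1.796, γ=2.8709.
cos(β/2)=0.623175, sin(β/2)=0.782082
d^2_{-2,0}: single k=2 term ⇒ +0.581836;  D = +0.212126+0.541790i
d^2_{-1,0}: k∈[1..2] ⇒ +0.463616 -0.730202 = -0.266585;  D = +0.220202+0.150263i
d^2_{0,0}: k∈[0..2] ⇒ +0.150814 -0.950135 +0.374119 = -0.425202;  D = -0.425202+0.000000i
d^2_{1,0}: k∈[0..1] ⇒ -0.463616 +0.730202 = +0.266585;  D = -0.220202+0.150263i
d^2_{2,0}: single k=0 term ⇒ +0.581836;  D = +0.212126-0.541790i
Y_2^{m'}(θ=0.2194,φ=3.6603) and Σ D·Y over m':
  (+0.2121+0.5418i)·(+0.0093-0.0158i)  (+0.2202+0.1503i)·(-0.1425+0.0814i)  (-0.4252+0.0000i)·(+0.5860+0.0000i)  (-0.2202+0.1503i)·(+0.1425+0.0814i)  (+0.2121-0.5418i)·(+0.0093+0.0158i)
Y_2^0(R⁻¹ n̂) = -0.315352+0.000000i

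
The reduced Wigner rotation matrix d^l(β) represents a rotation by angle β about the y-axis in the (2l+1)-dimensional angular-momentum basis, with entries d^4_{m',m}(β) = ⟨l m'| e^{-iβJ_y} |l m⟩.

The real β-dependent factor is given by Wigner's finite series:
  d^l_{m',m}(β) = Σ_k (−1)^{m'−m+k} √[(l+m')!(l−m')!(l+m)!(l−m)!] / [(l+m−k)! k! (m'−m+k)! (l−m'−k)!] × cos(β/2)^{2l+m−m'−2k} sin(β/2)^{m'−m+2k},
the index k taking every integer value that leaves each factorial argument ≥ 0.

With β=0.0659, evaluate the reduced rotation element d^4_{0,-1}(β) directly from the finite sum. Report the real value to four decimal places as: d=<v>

d=-0.1458

d^4_{0,-1}(β=0.0659) via Wigner's sum:
Half-angle: c=0.999457, s=0.032944. N=√(24·24·6·120)=643.987578
Admissible k: 0..3 (factorial args all ≥0)
  k=0: (−1)^1·643.9876/(144)·0.9995^7·0.0329^1 = -0.146771
  k=1: (−1)^2·643.9876/(24)·0.9995^5·0.0329^3 = +0.000957
  k=2: (−1)^3·643.9876/(24)·0.9995^3·0.0329^5 = -0.000001
  k=3: (−1)^4·643.9876/(144)·0.9995^1·0.0329^7 = +0.000000
d^4_{0,-1}(0.0659) = -0.146771 +0.000957 -0.000001 +0.000000 = -0.145816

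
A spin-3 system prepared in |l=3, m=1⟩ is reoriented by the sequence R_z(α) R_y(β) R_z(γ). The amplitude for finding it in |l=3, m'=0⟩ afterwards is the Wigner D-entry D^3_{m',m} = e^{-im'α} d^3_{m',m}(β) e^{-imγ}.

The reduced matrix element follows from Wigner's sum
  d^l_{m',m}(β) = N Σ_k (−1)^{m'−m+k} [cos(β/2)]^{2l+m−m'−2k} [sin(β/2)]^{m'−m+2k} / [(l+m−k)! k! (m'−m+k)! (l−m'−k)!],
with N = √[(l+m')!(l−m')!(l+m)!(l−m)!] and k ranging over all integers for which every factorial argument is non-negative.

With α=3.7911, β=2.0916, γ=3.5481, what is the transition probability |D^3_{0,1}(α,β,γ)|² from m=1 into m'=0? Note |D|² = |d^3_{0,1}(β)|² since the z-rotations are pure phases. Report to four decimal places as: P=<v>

P=0.0080

First d^3_{0,1}(β=2.0916), then the phase factors e^{-i(0)α} and e^{-i(1)γ}:
Half-angle: c=0.501210, s=0.865326. N=√(6·6·24·2)=41.569219
k∈{1,2,3} keeps every argument non-negative
  k=1: (−1)^0·41.5692/(12)·0.5012^5·0.8653^1 = +0.094813
  k=2: (−1)^1·41.5692/(4)·0.5012^3·0.8653^3 = -0.847831
  k=3: (−1)^2·41.5692/(12)·0.5012^1·0.8653^5 = +0.842381
d^3_{0,1}(2.0916) = +0.094813 -0.847831 +0.842381 = +0.089362
|D^3_{0,1}|² = |d^3_{0,1}(β)|² = (+0.089362)² = 0.007986 (the z-rotation phases have unit modulus)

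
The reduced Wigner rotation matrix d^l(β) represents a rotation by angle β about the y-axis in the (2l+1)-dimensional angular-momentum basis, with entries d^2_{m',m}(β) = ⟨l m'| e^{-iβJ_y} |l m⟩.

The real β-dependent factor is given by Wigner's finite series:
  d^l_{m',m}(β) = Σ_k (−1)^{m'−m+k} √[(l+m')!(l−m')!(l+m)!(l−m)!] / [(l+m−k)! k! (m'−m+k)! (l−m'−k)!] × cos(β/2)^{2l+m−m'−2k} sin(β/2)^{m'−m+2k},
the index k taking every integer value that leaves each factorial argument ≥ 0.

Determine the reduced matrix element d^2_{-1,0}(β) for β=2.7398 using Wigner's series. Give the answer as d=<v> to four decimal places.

d^2_{-1,0}(β=2.7398) via Wigner's sum:
With c≡cos(β/2)=0.199548 and s≡sin(β/2)=0.979888, N=[1·6·2·2]^{1/2}=4.898979
The bounds max(0,m−m')=1 and min(l+m,l−m')=2 give 2 terms
  k=1: (−1)^0·4.8990/(2)·0.1995^3·0.9799^1 = +0.019072
  k=2: (−1)^1·4.8990/(2)·0.1995^1·0.9799^3 = -0.459888
d^2_{-1,0}(2.7398) = +0.019072 -0.459888 = -0.440816

d=-0.4408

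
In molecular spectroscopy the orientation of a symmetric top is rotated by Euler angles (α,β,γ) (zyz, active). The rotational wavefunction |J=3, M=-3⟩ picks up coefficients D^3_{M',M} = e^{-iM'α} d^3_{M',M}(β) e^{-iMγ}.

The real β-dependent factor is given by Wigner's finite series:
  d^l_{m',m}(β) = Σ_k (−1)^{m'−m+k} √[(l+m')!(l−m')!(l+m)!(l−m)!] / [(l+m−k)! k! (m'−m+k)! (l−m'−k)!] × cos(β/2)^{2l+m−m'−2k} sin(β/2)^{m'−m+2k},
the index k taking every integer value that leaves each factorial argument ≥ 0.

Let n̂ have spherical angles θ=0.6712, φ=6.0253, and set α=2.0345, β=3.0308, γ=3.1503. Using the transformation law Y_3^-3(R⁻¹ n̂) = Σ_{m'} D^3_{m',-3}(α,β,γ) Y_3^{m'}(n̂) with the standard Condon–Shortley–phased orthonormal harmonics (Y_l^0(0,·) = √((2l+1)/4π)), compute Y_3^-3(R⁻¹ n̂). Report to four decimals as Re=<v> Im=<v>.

Need the full column D^3_{m',-3} for m'=−3..3 at α=2.0345, β=3.0308, γ=3.1503.
cos(β/2)=0.055368, sin(β/2)=0.998466
d^3_{-3,-3}: single k=0 term ⇒ +0.000000;  D = -0.000000+0.000000i
d^3_{-2,-3}: single k=0 term ⇒ -0.000001;  D = -0.000001-0.000001i
d^3_{-1,-3}: single k=0 term ⇒ +0.000036;  D = +0.000017-0.000032i
d^3_{0,-3}: single k=0 term ⇒ -0.000756;  D = +0.000755+0.000020i
d^3_{1,-3}: single k=0 term ⇒ +0.011800;  D = +0.005000+0.010689i
d^3_{2,-3}: single k=0 term ⇒ -0.134586;  D = -0.083525+0.105533i
d^3_{3,-3}: single k=0 term ⇒ +0.990831;  D = -0.969921-0.202484i
Y_3^{m'}(θ=0.6712,φ=6.0253) and Σ D·Y over m':
  (-0.0000+0.0000i)·(+0.0718+0.0701i)  (-0.0000-0.0000i)·(+0.2693+0.1527i)  (+0.0000-0.0000i)·(+0.4015+0.1059i)  (+0.0008+0.0000i)·(+0.0193+0.0000i)  (+0.0050+0.0107i)·(-0.4015+0.1059i)  (-0.0835+0.1055i)·(+0.2693-0.1527i)  (-0.9699-0.2025i)·(-0.0718+0.0701i)
Y_3^-3(R⁻¹ n̂) = +0.074344-0.016088i

Re=0.0743 Im=-0.0161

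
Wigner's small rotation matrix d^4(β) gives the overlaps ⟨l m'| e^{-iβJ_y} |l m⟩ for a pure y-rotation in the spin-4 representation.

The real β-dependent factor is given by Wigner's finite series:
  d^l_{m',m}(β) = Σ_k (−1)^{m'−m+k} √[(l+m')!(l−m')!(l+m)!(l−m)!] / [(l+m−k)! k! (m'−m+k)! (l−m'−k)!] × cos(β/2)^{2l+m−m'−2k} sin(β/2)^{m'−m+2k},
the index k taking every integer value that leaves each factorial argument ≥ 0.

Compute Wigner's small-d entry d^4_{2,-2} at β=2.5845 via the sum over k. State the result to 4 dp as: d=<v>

d=0.0868

d^4_{2,-2}(β=2.5845) via Wigner's sum:
c=cos(2.5845/2)=0.274958, s=sin(2.5845/2)=0.961456; N=√[720·2·2·720]=1440.000000
k: max(0,(-2)−(2))=0 … min(4+(-2),4−(2))=2
  k=0: (−1)^4·1440.0000/(96)·0.2750^4·0.9615^4 = +0.073262
  k=1: (−1)^5·1440.0000/(120)·0.2750^2·0.9615^6 = -0.716625
  k=2: (−1)^6·1440.0000/(1440)·0.2750^0·0.9615^8 = +0.730190
d^4_{2,-2}(2.5845) = +0.073262 -0.716625 +0.730190 = +0.086827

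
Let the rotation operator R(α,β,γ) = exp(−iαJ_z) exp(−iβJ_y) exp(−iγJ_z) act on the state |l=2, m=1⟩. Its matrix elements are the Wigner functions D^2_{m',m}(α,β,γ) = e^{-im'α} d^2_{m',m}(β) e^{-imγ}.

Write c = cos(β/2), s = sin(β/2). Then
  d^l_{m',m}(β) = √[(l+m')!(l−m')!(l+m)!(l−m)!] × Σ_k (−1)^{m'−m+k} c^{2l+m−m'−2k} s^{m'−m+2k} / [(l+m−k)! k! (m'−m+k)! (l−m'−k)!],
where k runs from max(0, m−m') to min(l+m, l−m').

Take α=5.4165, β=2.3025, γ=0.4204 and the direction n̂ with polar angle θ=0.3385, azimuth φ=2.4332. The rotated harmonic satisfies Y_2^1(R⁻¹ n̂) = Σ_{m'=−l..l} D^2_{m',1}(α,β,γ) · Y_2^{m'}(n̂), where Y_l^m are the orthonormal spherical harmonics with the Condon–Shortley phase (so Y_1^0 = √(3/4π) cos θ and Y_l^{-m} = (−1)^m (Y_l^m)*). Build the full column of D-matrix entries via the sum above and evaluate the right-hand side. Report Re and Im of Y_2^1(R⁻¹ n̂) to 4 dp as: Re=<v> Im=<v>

Need the full column D^2_{m',1} for m'=−2..2 at α=5.4165, β=2.3025, γ=0.4204.
cos(β/2)=0.407346, sin(β/2)=0.913274
d^2_{-2,1}: single k=3 term ⇒ +0.620578;  D = -0.341634-0.518077i
d^2_{-1,1}: k∈[2..3] ⇒ +0.415194 -0.695671 = -0.280478;  D = -0.078511+0.269265i
d^2_{0,1}: k∈[1..2] ⇒ +0.151205 -0.760050 = -0.608845;  D = -0.555830+0.248485i
d^2_{1,1}: k∈[0..1] ⇒ +0.027533 -0.415194 = -0.387660;  D = -0.349692-0.167321i
d^2_{2,1}: single k=0 term ⇒ -0.123459;  D = -0.031479-0.119378i
Y_2^{m'}(θ=0.3385,φ=2.4332) and Σ D·Y over m':
  (-0.3416-0.5181i)·(+0.0065+0.0421i)  (-0.0785+0.2693i)·(-0.1838-0.1574i)  (-0.5558+0.2485i)·(+0.5264+0.0000i)  (-0.3497-0.1673i)·(+0.1838-0.1574i)  (-0.0315-0.1194i)·(+0.0065-0.0421i)
Y_2^1(R⁻¹ n̂) = -0.312055+0.100780i

Re=-0.3121 Im=0.1008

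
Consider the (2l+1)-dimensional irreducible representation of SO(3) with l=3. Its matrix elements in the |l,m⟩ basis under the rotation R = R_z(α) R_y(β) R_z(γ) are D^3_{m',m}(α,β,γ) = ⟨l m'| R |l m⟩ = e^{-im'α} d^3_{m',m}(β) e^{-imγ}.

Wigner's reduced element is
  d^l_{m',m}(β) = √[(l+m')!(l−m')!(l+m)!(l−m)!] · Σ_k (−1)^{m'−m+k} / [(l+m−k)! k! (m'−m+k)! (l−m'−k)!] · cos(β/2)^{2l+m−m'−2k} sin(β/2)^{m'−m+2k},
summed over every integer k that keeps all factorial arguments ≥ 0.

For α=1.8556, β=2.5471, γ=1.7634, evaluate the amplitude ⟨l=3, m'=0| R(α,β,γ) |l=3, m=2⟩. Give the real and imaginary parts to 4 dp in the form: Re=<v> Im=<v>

Re=0.3298 Im=-0.1337

Split into d^3_{0,2}(β=2.5471) × two z-phases.
Half-angle: c=0.292888, s=0.956147. N=√(6·6·120·1)=65.726707
k: max(0,(2)−(0))=2 … min(3+(2),3−(0))=3
  k=2: (−1)^0·65.7267/(12)·0.2929^4·0.9561^2 = +0.036848
  k=3: (−1)^1·65.7267/(12)·0.2929^2·0.9561^4 = -0.392702
d^3_{0,2}(2.5471) = +0.036848 -0.392702 = -0.355854
Attach z-rotation phases: D = e^{-i(0)(1.8556)}·(-0.355854)·e^{-i(2)(1.7634)} = +0.329777-0.133712i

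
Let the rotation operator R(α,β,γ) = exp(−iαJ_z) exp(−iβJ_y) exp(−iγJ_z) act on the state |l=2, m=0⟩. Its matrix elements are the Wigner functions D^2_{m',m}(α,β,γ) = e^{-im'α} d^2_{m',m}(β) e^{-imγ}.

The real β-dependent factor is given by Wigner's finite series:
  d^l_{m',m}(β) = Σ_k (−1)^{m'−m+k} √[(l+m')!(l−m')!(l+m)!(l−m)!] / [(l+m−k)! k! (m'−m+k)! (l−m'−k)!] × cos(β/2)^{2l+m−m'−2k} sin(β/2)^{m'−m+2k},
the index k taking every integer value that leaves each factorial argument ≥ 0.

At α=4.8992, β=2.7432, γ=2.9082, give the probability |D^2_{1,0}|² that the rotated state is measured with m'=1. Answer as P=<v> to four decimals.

P=0.1918

D^2_{1,0}(4.8992,2.7432,2.9082) = e^{-i·1·4.8992}·d^2_{1,0}(2.7432)·e^{-i·0·2.9082}. Compute d first:
Half-angle: c=0.197882, s=0.980226. N=√(6·1·2·2)=4.898979
Admissible k: 0..1 (factorial args all ≥0)
  k=0: (−1)^1·4.8990/(2)·0.1979^3·0.9802^1 = -0.018605
  k=1: (−1)^2·4.8990/(2)·0.1979^1·0.9802^3 = +0.456520
d^2_{1,0}(2.7432) = -0.018605 +0.456520 = +0.437915
|D^2_{1,0}|² = |d^2_{1,0}(β)|² = (+0.437915)² = 0.191770 (the z-rotation phases have unit modulus)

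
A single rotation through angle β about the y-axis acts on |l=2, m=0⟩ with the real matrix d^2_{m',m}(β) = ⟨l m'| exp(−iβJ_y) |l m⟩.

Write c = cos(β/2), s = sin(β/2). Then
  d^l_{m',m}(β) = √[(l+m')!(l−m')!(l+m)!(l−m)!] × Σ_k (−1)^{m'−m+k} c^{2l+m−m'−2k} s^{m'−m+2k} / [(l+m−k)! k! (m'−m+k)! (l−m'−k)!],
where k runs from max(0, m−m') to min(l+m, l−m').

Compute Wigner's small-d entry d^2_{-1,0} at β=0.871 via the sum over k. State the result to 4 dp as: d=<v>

d=0.6034

d^2_{-1,0}(β=0.871) via Wigner's sum:
With c≡cos(β/2)=0.906659 and s≡sin(β/2)=0.421864, N=[1·6·2·2]^{1/2}=4.898979
k∈{1,2} keeps every argument non-negative
  k=1: (−1)^0·4.8990/(2)·0.9067^3·0.4219^1 = +0.770159
  k=2: (−1)^1·4.8990/(2)·0.9067^1·0.4219^3 = -0.166739
d^2_{-1,0}(0.871) = +0.770159 -0.166739 = +0.603420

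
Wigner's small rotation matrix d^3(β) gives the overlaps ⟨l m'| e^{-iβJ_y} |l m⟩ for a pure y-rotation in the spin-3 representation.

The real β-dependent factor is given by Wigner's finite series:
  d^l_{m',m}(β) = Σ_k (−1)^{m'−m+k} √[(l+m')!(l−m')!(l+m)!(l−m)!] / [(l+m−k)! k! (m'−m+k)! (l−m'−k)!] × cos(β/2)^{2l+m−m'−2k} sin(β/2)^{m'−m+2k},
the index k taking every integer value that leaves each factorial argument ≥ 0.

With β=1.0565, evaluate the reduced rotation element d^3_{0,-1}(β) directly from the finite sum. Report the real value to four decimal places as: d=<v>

d^3_{0,-1}(β=1.0565) via Wigner's sum:
c=cos(1.0565/2)=0.863690, s=sin(1.0565/2)=0.504023; N=√[6·6·2·24]=41.569219
Admissible k: 0..2 (factorial args all ≥0)
  k=0: (−1)^1·41.5692/(12)·0.8637^5·0.5040^1 = -0.839134
  k=1: (−1)^2·41.5692/(4)·0.8637^3·0.5040^3 = +0.857307
  k=2: (−1)^3·41.5692/(12)·0.8637^1·0.5040^5 = -0.097319
d^3_{0,-1}(1.0565) = -0.839134 +0.857307 -0.097319 = -0.079146

d=-0.0791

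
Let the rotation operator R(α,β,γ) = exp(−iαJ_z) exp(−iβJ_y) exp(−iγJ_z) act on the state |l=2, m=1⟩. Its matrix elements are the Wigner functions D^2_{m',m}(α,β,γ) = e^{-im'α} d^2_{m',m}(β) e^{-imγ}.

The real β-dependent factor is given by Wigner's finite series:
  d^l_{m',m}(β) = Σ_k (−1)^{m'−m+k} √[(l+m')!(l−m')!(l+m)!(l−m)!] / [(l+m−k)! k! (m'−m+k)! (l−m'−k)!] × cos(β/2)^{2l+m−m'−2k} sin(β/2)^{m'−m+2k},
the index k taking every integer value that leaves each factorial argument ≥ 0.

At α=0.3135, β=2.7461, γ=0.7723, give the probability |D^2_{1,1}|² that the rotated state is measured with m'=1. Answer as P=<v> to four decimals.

D^2_{1,1}(0.3135,2.7461,0.7723) = e^{-i·1·0.3135}·d^2_{1,1}(2.7461)·e^{-i·1·0.7723}. Compute d first:
With c≡cos(β/2)=0.196460 and s≡sin(β/2)=0.980512, N=[6·1·6·1]^{1/2}=6.000000
k: max(0,(1)−(1))=0 … min(2+(1),2−(1))=1
  k=0: (−1)^0·6.0000/(6)·0.1965^4·0.9805^0 = +0.001490
  k=1: (−1)^1·6.0000/(2)·0.1965^2·0.9805^2 = -0.111321
d^2_{1,1}(2.7461) = +0.001490 -0.111321 = -0.109831
|D^2_{1,1}|² = |d^2_{1,1}(β)|² = (-0.109831)² = 0.012063 (the z-rotation phases have unit modulus)

P=0.0121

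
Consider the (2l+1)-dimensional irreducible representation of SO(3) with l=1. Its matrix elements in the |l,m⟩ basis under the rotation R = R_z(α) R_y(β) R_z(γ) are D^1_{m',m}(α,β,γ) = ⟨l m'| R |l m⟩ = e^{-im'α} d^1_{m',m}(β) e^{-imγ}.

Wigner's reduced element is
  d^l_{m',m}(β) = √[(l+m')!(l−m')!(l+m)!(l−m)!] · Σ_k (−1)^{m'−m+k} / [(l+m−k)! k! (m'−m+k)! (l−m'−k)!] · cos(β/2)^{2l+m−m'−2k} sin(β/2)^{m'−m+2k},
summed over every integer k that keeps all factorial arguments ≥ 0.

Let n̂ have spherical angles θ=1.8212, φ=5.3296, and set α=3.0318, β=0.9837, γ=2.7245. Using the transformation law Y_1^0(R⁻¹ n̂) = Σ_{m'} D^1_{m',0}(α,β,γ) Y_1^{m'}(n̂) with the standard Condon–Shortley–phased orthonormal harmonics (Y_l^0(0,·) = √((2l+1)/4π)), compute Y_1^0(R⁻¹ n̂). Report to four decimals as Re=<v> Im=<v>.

Re=-0.3290 Im=0.0000

Need the full column D^1_{m',0} for m'=−1..1 at α=3.0318, β=0.9837, γ=2.7245.
cos(β/2)=0.881461, sin(β/2)=0.472257
d^1_{-1,0}: single k=1 term ⇒ +0.588704;  D = -0.585159+0.064506i
d^1_{0,0}: k∈[0..1] ⇒ +0.776973 -0.223027 = +0.553946;  D = +0.553946+0.000000i
d^1_{1,0}: single k=0 term ⇒ -0.588704;  D = +0.585159+0.064506i
Y_1^{m'}(θ=1.8212,φ=5.3296) and Σ D·Y over m':
  (-0.5852+0.0645i)·(+0.1937+0.2730i)  (+0.5539+0.0000i)·(-0.1211+0.0000i)  (+0.5852+0.0645i)·(-0.1937+0.2730i)
Y_1^0(R⁻¹ n̂) = -0.329001+0.000000i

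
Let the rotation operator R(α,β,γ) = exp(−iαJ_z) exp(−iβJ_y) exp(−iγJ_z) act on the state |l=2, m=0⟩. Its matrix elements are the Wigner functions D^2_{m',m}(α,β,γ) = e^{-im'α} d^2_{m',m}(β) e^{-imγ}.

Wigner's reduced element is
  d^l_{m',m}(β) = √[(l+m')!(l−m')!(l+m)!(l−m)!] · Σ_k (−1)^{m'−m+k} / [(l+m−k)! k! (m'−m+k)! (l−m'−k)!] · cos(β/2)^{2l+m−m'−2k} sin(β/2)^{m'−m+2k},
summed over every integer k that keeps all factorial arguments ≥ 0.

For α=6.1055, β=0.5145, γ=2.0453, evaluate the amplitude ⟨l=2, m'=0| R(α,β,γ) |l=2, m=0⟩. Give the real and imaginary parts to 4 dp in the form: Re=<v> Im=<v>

D^2_{0,0}(6.1055,0.5145,2.0453) = e^{-i·0·6.1055}·d^2_{0,0}(0.5145)·e^{-i·0·2.0453}. Compute d first:
c=cos(0.5145/2)=0.967093, s=sin(0.5145/2)=0.254422; N=√[2·2·2·2]=4.000000
k: max(0,(0)−(0))=0 … min(2+(0),2−(0))=2
  k=0: (−1)^0·4.0000/(4)·0.9671^4·0.2544^0 = +0.874729
  k=1: (−1)^1·4.0000/(1)·0.9671^2·0.2544^2 = -0.242162
  k=2: (−1)^2·4.0000/(4)·0.9671^0·0.2544^4 = +0.004190
d^2_{0,0}(0.5145) = +0.874729 -0.242162 +0.004190 = +0.636757
Attach z-rotation phases: D = e^{-i(0)(6.1055)}·(+0.636757)·e^{-i(0)(2.0453)} = +0.636757+0.000000i

Re=0.6368 Im=0.0000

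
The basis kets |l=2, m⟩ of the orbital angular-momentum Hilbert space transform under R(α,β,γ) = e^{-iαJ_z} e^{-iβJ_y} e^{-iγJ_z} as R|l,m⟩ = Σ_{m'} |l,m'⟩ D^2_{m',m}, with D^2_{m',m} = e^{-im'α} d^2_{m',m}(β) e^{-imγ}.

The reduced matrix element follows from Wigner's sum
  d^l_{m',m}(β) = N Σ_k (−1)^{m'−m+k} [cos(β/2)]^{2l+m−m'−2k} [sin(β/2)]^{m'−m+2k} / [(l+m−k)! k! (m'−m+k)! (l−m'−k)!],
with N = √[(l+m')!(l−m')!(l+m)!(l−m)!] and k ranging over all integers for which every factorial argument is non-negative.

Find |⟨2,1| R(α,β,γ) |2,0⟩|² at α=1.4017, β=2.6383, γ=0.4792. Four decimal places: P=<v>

P=0.2678

First d^2_{1,0}(β=2.6383), then the phase factors e^{-i(1)α} and e^{-i(0)γ}:
With c≡cos(β/2)=0.248999 and s≡sin(β/2)=0.968504, N=[6·1·2·2]^{1/2}=4.898979
k: max(0,(0)−(1))=0 … min(2+(0),2−(1))=1
  k=0: (−1)^1·4.8990/(2)·0.2490^3·0.9685^1 = -0.036624
  k=1: (−1)^2·4.8990/(2)·0.2490^1·0.9685^3 = +0.554086
d^2_{1,0}(2.6383) = -0.036624 +0.554086 = +0.517461
|D^2_{1,0}|² = |d^2_{1,0}(β)|² = (+0.517461)² = 0.267766 (the z-rotation phases have unit modulus)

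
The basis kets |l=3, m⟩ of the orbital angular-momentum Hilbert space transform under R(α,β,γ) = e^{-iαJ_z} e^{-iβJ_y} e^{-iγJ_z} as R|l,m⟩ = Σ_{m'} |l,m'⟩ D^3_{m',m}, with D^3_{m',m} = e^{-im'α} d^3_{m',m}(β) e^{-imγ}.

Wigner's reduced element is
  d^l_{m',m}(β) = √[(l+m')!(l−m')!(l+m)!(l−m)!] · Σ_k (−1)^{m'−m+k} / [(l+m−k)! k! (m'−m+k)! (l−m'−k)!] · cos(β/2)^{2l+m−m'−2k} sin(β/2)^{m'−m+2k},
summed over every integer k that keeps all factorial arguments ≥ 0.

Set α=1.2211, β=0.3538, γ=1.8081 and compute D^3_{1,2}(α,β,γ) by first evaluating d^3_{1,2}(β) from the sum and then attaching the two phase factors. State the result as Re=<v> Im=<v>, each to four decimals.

Re=0.0600 Im=0.4778

D^3_{1,2}(1.2211,0.3538,1.8081) = e^{-i·1·1.2211}·d^3_{1,2}(0.3538)·e^{-i·2·1.8081}. Compute d first:
Half-angle: c=0.984394, s=0.175979. N=√(24·2·120·1)=75.894664
k∈{1,2} keeps every argument non-negative
  k=1: (−1)^0·75.8947/(24)·0.9844^5·0.1760^1 = +0.514405
  k=2: (−1)^1·75.8947/(12)·0.9844^3·0.1760^3 = -0.032879
d^3_{1,2}(0.3538) = +0.514405 -0.032879 = +0.481526
Attach z-rotation phases: D = e^{-i(1)(1.2211)}·(+0.481526)·e^{-i(2)(1.8081)} = +0.059992+0.477774i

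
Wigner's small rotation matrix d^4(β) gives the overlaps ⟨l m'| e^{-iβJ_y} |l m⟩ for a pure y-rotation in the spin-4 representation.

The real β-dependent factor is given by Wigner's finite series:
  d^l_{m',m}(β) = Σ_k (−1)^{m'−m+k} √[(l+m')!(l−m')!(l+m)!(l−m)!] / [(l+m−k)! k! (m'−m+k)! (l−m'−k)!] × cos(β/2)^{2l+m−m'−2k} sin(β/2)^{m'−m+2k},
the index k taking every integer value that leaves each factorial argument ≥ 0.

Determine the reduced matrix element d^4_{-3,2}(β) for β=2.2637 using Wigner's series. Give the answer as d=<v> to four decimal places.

d^4_{-3,2}(β=2.2637) via Wigner's sum:
Half-angle: c=0.424986, s=0.905200. N=√(1·5040·720·2)=2693.993318
The bounds max(0,m−m')=5 and min(l+m,l−m')=6 give 2 terms
  k=5: (−1)^0·2693.9933/(240)·0.4250^3·0.9052^5 = +0.523638
  k=6: (−1)^1·2693.9933/(720)·0.4250^1·0.9052^7 = -0.791863
d^4_{-3,2}(2.2637) = +0.523638 -0.791863 = -0.268225

d=-0.2682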